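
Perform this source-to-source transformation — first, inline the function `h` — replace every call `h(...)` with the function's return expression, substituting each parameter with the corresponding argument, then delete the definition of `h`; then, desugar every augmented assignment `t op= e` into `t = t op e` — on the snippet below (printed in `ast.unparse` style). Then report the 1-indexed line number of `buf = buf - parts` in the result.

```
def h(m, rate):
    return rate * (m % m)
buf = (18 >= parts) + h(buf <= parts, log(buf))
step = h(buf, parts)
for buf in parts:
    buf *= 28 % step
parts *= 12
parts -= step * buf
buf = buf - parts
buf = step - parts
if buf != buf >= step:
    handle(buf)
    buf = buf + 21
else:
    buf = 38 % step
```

Transformed code:
buf = (18 >= parts) + log(buf) * ((buf <= parts) % (buf <= parts))
step = parts * (buf % buf)
for buf in parts:
    buf = buf * (28 % step)
parts = parts * 12
parts = parts - step * buf
buf = buf - parts
buf = step - parts
if buf != buf >= step:
    handle(buf)
    buf = buf + 21
else:
    buf = 38 % step

7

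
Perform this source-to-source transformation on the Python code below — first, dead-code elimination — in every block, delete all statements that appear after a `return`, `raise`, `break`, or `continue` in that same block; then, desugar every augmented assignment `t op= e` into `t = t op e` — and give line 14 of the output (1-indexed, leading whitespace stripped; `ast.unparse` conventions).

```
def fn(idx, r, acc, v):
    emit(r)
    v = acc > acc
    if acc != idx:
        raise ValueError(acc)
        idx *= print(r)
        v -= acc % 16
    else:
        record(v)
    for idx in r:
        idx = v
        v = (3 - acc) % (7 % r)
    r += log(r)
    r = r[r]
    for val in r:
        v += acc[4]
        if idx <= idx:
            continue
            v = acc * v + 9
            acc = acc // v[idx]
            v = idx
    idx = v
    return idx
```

v = v + acc[4]

Transformed code:
def fn(idx, r, acc, v):
    emit(r)
    v = acc > acc
    if acc != idx:
        raise ValueError(acc)
    else:
        record(v)
    for idx in r:
        idx = v
        v = (3 - acc) % (7 % r)
    r = r + log(r)
    r = r[r]
    for val in r:
        v = v + acc[4]
        if idx <= idx:
            continue
    idx = v
    return idx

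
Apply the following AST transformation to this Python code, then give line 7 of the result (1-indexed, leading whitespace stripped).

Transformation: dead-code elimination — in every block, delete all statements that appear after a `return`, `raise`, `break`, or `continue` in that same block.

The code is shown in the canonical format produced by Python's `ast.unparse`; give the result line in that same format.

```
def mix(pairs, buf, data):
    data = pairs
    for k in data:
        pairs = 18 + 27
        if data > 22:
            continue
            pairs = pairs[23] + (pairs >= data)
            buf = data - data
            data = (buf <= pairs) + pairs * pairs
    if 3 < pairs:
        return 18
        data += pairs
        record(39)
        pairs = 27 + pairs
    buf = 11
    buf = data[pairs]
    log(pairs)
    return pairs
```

Transformed code:
def mix(pairs, buf, data):
    data = pairs
    for k in data:
        pairs = 18 + 27
        if data > 22:
            continue
    if 3 < pairs:
        return 18
    buf = 11
    buf = data[pairs]
    log(pairs)
    return pairs

if 3 < pairs:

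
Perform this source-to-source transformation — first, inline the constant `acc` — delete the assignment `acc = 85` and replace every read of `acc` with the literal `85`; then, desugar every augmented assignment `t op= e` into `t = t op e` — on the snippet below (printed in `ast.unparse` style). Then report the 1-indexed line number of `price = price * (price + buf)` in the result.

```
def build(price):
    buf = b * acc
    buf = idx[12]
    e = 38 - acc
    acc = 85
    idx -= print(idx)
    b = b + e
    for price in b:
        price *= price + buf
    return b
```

Transformed code:
def build(price):
    buf = b * 85
    buf = idx[12]
    e = 38 - 85
    idx = idx - print(idx)
    b = b + e
    for price in b:
        price = price * (price + buf)
    return b

8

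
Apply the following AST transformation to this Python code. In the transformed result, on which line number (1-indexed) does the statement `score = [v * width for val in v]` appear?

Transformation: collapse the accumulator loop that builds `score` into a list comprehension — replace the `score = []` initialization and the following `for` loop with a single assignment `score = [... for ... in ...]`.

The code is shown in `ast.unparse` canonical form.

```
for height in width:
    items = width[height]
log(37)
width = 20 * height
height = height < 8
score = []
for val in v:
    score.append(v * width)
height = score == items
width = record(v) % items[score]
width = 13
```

Transformed code:
for height in width:
    items = width[height]
log(37)
width = 20 * height
height = height < 8
score = [v * width for val in v]
height = score == items
width = record(v) % items[score]
width = 13

6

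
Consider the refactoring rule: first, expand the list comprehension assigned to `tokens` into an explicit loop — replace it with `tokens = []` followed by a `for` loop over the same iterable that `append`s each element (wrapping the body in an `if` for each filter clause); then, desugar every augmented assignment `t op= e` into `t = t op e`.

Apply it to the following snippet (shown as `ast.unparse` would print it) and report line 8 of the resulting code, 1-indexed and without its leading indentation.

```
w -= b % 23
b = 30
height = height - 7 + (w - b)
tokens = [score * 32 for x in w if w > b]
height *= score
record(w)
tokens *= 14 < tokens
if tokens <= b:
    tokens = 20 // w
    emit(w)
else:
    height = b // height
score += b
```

Transformed code:
w = w - b % 23
b = 30
height = height - 7 + (w - b)
tokens = []
for x in w:
    if w > b:
        tokens.append(score * 32)
height = height * score
record(w)
tokens = tokens * (14 < tokens)
if tokens <= b:
    tokens = 20 // w
    emit(w)
else:
    height = b // height
score = score + b

height = height * score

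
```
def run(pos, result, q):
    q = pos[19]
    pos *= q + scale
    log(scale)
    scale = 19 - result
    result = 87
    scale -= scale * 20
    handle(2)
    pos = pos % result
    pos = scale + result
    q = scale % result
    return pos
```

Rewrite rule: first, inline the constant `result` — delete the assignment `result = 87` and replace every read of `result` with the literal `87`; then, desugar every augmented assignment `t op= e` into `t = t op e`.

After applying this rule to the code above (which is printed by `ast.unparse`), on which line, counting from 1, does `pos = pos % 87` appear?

8

Transformed code:
def run(pos, result, q):
    q = pos[19]
    pos = pos * (q + scale)
    log(scale)
    scale = 19 - 87
    scale = scale - scale * 20
    handle(2)
    pos = pos % 87
    pos = scale + 87
    q = scale % 87
    return pos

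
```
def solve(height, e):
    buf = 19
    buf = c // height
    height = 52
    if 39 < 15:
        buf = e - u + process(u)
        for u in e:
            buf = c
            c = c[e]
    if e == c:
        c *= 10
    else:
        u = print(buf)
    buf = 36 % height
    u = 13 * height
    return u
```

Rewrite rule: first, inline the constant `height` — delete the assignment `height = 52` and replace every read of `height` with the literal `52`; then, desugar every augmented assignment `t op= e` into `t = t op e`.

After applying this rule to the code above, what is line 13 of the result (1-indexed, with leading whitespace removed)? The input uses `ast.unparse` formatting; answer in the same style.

Transformed code:
def solve(height, e):
    buf = 19
    buf = c // 52
    if 39 < 15:
        buf = e - u + process(u)
        for u in e:
            buf = c
            c = c[e]
    if e == c:
        c = c * 10
    else:
        u = print(buf)
    buf = 36 % 52
    u = 13 * 52
    return u

buf = 36 % 52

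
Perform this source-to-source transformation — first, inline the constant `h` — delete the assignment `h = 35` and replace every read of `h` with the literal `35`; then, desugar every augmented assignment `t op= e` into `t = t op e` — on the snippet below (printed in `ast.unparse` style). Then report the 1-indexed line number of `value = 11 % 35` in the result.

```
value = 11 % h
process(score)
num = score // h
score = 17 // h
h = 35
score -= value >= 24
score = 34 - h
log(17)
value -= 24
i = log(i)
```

1

Transformed code:
value = 11 % 35
process(score)
num = score // 35
score = 17 // 35
score = score - (value >= 24)
score = 34 - 35
log(17)
value = value - 24
i = log(i)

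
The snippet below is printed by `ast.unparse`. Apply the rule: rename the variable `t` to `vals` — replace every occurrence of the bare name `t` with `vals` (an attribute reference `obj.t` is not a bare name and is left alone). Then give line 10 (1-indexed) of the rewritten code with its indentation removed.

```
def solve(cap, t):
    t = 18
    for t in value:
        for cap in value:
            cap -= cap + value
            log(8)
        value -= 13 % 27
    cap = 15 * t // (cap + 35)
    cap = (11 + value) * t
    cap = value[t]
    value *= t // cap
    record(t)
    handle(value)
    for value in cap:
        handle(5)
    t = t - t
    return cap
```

Transformed code:
def solve(cap, vals):
    vals = 18
    for vals in value:
        for cap in value:
            cap -= cap + value
            log(8)
        value -= 13 % 27
    cap = 15 * vals // (cap + 35)
    cap = (11 + value) * vals
    cap = value[vals]
    value *= vals // cap
    record(vals)
    handle(value)
    for value in cap:
        handle(5)
    vals = vals - vals
    return cap

cap = value[vals]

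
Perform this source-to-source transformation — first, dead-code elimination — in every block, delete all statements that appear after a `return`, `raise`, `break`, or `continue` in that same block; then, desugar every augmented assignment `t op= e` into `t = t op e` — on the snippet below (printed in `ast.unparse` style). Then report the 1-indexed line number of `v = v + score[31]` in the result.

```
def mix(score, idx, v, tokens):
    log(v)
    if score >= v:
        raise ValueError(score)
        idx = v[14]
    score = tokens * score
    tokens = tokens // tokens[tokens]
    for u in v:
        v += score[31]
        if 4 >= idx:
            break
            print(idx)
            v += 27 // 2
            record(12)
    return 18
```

8

Transformed code:
def mix(score, idx, v, tokens):
    log(v)
    if score >= v:
        raise ValueError(score)
    score = tokens * score
    tokens = tokens // tokens[tokens]
    for u in v:
        v = v + score[31]
        if 4 >= idx:
            break
    return 18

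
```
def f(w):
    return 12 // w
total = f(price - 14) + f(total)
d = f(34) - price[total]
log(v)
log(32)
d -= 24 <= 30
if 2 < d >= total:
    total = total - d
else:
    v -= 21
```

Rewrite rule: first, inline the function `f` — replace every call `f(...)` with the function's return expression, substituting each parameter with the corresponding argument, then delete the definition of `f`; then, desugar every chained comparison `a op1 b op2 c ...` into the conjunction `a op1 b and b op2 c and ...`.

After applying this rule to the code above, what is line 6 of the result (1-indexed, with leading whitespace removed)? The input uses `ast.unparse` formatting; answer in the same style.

if 2 < d and d >= total:

Transformed code:
total = 12 // (price - 14) + 12 // total
d = 12 // 34 - price[total]
log(v)
log(32)
d -= 24 <= 30
if 2 < d and d >= total:
    total = total - d
else:
    v -= 21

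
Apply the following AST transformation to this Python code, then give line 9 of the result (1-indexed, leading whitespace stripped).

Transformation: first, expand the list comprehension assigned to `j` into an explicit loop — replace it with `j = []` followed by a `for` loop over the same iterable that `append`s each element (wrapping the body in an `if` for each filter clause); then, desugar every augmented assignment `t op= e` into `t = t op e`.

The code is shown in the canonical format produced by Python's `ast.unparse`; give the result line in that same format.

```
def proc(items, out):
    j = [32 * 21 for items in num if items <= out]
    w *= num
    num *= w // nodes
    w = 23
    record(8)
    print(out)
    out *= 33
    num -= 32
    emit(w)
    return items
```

Transformed code:
def proc(items, out):
    j = []
    for items in num:
        if items <= out:
            j.append(32 * 21)
    w = w * num
    num = num * (w // nodes)
    w = 23
    record(8)
    print(out)
    out = out * 33
    num = num - 32
    emit(w)
    return items

record(8)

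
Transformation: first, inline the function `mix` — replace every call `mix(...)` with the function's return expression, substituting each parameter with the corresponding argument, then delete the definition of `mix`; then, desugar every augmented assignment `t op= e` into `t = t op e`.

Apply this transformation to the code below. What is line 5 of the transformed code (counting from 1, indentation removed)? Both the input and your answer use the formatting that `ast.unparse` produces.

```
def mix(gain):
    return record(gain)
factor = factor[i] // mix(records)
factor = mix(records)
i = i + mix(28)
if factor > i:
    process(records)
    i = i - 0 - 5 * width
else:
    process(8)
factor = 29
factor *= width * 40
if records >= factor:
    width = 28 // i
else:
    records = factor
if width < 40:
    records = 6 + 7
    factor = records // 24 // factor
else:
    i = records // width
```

process(records)

Transformed code:
factor = factor[i] // record(records)
factor = record(records)
i = i + record(28)
if factor > i:
    process(records)
    i = i - 0 - 5 * width
else:
    process(8)
factor = 29
factor = factor * (width * 40)
if records >= factor:
    width = 28 // i
else:
    records = factor
if width < 40:
    records = 6 + 7
    factor = records // 24 // factor
else:
    i = records // width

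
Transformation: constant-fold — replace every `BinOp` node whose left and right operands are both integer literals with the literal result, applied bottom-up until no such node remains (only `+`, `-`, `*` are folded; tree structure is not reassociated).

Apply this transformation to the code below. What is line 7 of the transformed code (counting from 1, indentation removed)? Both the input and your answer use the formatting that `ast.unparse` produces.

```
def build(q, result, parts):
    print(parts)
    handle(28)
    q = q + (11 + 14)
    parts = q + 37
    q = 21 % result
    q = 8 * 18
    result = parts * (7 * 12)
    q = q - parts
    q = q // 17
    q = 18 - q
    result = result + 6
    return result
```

q = 144

Transformed code:
def build(q, result, parts):
    print(parts)
    handle(28)
    q = q + 25
    parts = q + 37
    q = 21 % result
    q = 144
    result = parts * 84
    q = q - parts
    q = q // 17
    q = 18 - q
    result = result + 6
    return result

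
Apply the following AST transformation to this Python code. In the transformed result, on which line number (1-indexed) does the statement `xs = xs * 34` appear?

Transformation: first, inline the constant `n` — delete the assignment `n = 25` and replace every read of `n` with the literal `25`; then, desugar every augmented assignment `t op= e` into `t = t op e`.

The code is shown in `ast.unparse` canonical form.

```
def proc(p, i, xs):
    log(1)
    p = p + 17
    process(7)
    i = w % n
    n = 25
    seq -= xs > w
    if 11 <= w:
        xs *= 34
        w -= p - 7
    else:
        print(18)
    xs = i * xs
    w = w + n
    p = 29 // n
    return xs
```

Transformed code:
def proc(p, i, xs):
    log(1)
    p = p + 17
    process(7)
    i = w % 25
    seq = seq - (xs > w)
    if 11 <= w:
        xs = xs * 34
        w = w - (p - 7)
    else:
        print(18)
    xs = i * xs
    w = w + 25
    p = 29 // 25
    return xs

8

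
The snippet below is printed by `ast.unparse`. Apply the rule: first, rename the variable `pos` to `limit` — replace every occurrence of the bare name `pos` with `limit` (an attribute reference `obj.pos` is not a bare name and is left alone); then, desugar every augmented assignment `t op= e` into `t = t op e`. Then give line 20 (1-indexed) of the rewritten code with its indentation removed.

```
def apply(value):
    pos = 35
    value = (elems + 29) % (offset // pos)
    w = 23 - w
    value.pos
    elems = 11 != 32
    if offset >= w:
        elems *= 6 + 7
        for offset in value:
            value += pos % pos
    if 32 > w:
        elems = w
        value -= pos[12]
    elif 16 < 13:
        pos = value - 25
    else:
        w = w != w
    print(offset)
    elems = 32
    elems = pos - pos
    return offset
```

elems = limit - limit

Transformed code:
def apply(value):
    limit = 35
    value = (elems + 29) % (offset // limit)
    w = 23 - w
    value.pos
    elems = 11 != 32
    if offset >= w:
        elems = elems * (6 + 7)
        for offset in value:
            value = value + limit % limit
    if 32 > w:
        elems = w
        value = value - limit[12]
    elif 16 < 13:
        limit = value - 25
    else:
        w = w != w
    print(offset)
    elems = 32
    elems = limit - limit
    return offset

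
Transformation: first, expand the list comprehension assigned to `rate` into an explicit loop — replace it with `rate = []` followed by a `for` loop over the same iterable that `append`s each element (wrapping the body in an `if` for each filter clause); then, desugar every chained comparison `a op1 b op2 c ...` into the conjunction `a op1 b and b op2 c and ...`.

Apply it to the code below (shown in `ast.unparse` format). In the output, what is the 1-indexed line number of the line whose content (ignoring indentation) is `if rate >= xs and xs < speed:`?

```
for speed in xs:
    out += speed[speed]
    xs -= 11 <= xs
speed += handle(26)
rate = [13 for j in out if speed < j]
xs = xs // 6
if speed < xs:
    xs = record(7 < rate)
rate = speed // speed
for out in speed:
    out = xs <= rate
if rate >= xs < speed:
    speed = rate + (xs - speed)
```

15

Transformed code:
for speed in xs:
    out += speed[speed]
    xs -= 11 <= xs
speed += handle(26)
rate = []
for j in out:
    if speed < j:
        rate.append(13)
xs = xs // 6
if speed < xs:
    xs = record(7 < rate)
rate = speed // speed
for out in speed:
    out = xs <= rate
if rate >= xs and xs < speed:
    speed = rate + (xs - speed)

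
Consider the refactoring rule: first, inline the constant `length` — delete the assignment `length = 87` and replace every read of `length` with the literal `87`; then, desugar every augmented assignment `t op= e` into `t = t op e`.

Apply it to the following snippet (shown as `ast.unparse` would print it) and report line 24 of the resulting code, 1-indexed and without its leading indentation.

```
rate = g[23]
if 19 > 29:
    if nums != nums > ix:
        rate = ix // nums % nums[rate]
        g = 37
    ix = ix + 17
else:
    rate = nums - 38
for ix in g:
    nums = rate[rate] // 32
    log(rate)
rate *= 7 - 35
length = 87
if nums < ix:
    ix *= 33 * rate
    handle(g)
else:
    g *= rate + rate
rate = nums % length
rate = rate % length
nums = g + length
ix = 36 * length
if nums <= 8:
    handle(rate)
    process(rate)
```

Transformed code:
rate = g[23]
if 19 > 29:
    if nums != nums > ix:
        rate = ix // nums % nums[rate]
        g = 37
    ix = ix + 17
else:
    rate = nums - 38
for ix in g:
    nums = rate[rate] // 32
    log(rate)
rate = rate * (7 - 35)
if nums < ix:
    ix = ix * (33 * rate)
    handle(g)
else:
    g = g * (rate + rate)
rate = nums % 87
rate = rate % 87
nums = g + 87
ix = 36 * 87
if nums <= 8:
    handle(rate)
    process(rate)

process(rate)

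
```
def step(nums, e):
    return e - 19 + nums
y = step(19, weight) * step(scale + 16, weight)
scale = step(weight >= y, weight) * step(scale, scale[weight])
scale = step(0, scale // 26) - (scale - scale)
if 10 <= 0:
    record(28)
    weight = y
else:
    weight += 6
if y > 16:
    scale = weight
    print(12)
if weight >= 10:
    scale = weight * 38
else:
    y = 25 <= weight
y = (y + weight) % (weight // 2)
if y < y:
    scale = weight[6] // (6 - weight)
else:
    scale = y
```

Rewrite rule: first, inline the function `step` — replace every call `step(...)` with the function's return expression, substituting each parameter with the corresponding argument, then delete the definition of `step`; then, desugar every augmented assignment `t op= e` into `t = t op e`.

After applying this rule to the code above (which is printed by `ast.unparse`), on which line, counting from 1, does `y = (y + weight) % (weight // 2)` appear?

16

Transformed code:
y = (weight - 19 + 19) * (weight - 19 + (scale + 16))
scale = (weight - 19 + (weight >= y)) * (scale[weight] - 19 + scale)
scale = scale // 26 - 19 + 0 - (scale - scale)
if 10 <= 0:
    record(28)
    weight = y
else:
    weight = weight + 6
if y > 16:
    scale = weight
    print(12)
if weight >= 10:
    scale = weight * 38
else:
    y = 25 <= weight
y = (y + weight) % (weight // 2)
if y < y:
    scale = weight[6] // (6 - weight)
else:
    scale = y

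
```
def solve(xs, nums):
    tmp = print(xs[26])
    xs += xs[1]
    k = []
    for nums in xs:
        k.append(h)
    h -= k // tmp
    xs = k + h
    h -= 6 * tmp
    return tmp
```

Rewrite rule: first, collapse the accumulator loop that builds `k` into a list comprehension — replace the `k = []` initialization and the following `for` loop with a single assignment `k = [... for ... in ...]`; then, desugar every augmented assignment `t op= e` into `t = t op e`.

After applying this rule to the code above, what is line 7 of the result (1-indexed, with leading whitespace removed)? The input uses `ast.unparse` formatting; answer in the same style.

h = h - 6 * tmp

Transformed code:
def solve(xs, nums):
    tmp = print(xs[26])
    xs = xs + xs[1]
    k = [h for nums in xs]
    h = h - k // tmp
    xs = k + h
    h = h - 6 * tmp
    return tmp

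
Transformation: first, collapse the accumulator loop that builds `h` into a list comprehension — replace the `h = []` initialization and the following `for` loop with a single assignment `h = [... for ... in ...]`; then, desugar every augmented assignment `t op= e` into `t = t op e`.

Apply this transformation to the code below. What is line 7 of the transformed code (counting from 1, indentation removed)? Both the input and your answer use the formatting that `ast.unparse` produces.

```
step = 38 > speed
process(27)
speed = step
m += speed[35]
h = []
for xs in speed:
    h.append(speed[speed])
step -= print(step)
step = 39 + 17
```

step = 39 + 17

Transformed code:
step = 38 > speed
process(27)
speed = step
m = m + speed[35]
h = [speed[speed] for xs in speed]
step = step - print(step)
step = 39 + 17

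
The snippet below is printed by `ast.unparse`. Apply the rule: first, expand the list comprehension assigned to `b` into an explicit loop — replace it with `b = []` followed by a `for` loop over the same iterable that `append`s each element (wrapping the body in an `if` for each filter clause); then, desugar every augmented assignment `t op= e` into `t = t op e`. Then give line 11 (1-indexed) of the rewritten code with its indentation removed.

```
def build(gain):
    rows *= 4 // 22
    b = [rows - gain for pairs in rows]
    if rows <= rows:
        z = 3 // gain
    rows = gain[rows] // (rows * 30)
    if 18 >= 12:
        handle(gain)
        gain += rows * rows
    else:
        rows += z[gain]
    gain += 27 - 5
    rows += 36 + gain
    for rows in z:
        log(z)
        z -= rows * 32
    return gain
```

Transformed code:
def build(gain):
    rows = rows * (4 // 22)
    b = []
    for pairs in rows:
        b.append(rows - gain)
    if rows <= rows:
        z = 3 // gain
    rows = gain[rows] // (rows * 30)
    if 18 >= 12:
        handle(gain)
        gain = gain + rows * rows
    else:
        rows = rows + z[gain]
    gain = gain + (27 - 5)
    rows = rows + (36 + gain)
    for rows in z:
        log(z)
        z = z - rows * 32
    return gain

gain = gain + rows * rows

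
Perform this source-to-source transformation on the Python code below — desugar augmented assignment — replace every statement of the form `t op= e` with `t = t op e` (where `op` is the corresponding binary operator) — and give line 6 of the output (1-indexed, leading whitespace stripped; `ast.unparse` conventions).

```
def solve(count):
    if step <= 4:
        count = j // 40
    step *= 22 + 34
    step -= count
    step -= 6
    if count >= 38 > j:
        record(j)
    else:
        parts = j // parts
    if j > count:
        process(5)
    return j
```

step = step - 6

Transformed code:
def solve(count):
    if step <= 4:
        count = j // 40
    step = step * (22 + 34)
    step = step - count
    step = step - 6
    if count >= 38 > j:
        record(j)
    else:
        parts = j // parts
    if j > count:
        process(5)
    return j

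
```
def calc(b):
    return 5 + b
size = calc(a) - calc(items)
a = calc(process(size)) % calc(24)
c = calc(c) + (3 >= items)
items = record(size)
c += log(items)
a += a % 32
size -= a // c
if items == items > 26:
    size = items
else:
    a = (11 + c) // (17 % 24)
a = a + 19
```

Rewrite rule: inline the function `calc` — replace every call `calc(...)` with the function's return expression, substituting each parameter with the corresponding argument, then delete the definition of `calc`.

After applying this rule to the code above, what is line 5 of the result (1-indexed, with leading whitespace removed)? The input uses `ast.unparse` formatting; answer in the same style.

c += log(items)

Transformed code:
size = 5 + a - (5 + items)
a = (5 + process(size)) % (5 + 24)
c = 5 + c + (3 >= items)
items = record(size)
c += log(items)
a += a % 32
size -= a // c
if items == items > 26:
    size = items
else:
    a = (11 + c) // (17 % 24)
a = a + 19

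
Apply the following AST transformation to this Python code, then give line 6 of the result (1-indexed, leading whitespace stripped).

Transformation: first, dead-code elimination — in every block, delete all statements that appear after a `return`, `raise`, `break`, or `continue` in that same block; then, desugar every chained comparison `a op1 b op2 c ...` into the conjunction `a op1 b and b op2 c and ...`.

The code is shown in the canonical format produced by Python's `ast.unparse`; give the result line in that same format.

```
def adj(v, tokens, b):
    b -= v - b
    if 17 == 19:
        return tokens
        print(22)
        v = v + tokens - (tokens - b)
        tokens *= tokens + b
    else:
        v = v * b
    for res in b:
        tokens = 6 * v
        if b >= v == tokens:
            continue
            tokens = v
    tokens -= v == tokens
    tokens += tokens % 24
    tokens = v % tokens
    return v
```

Transformed code:
def adj(v, tokens, b):
    b -= v - b
    if 17 == 19:
        return tokens
    else:
        v = v * b
    for res in b:
        tokens = 6 * v
        if b >= v and v == tokens:
            continue
    tokens -= v == tokens
    tokens += tokens % 24
    tokens = v % tokens
    return v

v = v * b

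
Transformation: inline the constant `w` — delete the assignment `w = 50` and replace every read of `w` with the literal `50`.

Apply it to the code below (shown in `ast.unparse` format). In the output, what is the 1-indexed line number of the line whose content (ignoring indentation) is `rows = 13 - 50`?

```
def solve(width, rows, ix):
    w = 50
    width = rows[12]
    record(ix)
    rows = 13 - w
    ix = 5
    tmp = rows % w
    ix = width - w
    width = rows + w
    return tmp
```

4

Transformed code:
def solve(width, rows, ix):
    width = rows[12]
    record(ix)
    rows = 13 - 50
    ix = 5
    tmp = rows % 50
    ix = width - 50
    width = rows + 50
    return tmp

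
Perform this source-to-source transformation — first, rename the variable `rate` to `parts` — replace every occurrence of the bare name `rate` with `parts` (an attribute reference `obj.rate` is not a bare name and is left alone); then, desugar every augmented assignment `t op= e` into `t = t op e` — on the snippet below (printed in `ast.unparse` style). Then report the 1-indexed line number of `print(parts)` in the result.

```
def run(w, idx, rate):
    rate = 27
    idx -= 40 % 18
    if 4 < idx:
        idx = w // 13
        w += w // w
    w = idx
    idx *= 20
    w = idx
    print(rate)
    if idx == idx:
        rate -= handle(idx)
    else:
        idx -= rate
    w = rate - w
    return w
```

Transformed code:
def run(w, idx, parts):
    parts = 27
    idx = idx - 40 % 18
    if 4 < idx:
        idx = w // 13
        w = w + w // w
    w = idx
    idx = idx * 20
    w = idx
    print(parts)
    if idx == idx:
        parts = parts - handle(idx)
    else:
        idx = idx - parts
    w = parts - w
    return w

10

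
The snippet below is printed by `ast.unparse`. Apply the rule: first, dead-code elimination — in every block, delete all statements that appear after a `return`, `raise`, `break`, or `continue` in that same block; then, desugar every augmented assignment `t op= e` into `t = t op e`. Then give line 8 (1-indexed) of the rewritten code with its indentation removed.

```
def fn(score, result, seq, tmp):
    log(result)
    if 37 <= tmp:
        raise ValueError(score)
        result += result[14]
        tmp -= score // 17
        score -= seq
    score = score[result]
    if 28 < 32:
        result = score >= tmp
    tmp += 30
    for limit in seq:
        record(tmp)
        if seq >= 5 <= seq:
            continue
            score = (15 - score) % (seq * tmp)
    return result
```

tmp = tmp + 30

Transformed code:
def fn(score, result, seq, tmp):
    log(result)
    if 37 <= tmp:
        raise ValueError(score)
    score = score[result]
    if 28 < 32:
        result = score >= tmp
    tmp = tmp + 30
    for limit in seq:
        record(tmp)
        if seq >= 5 <= seq:
            continue
    return result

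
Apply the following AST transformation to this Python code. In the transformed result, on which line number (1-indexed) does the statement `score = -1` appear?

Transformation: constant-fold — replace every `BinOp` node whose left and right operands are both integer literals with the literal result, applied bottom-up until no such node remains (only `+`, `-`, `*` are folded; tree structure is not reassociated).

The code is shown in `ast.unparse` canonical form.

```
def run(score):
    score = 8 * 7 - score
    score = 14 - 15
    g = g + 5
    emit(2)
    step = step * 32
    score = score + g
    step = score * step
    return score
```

3

Transformed code:
def run(score):
    score = 56 - score
    score = -1
    g = g + 5
    emit(2)
    step = step * 32
    score = score + g
    step = score * step
    return score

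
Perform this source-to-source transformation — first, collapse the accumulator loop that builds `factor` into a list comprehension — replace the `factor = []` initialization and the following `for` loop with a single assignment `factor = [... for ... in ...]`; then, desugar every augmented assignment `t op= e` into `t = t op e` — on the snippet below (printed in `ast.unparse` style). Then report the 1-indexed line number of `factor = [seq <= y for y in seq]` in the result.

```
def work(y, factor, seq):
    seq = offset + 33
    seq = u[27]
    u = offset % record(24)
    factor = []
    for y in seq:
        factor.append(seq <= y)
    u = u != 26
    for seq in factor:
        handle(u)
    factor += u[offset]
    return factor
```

5

Transformed code:
def work(y, factor, seq):
    seq = offset + 33
    seq = u[27]
    u = offset % record(24)
    factor = [seq <= y for y in seq]
    u = u != 26
    for seq in factor:
        handle(u)
    factor = factor + u[offset]
    return factor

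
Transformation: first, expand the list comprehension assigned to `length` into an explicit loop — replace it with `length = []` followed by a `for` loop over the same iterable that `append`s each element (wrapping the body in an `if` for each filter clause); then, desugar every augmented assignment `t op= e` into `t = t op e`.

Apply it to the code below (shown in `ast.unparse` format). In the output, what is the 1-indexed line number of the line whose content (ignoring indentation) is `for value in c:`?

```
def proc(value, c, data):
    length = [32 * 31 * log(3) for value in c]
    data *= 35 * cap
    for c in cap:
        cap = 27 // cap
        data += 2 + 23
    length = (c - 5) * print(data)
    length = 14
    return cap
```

3

Transformed code:
def proc(value, c, data):
    length = []
    for value in c:
        length.append(32 * 31 * log(3))
    data = data * (35 * cap)
    for c in cap:
        cap = 27 // cap
        data = data + (2 + 23)
    length = (c - 5) * print(data)
    length = 14
    return cap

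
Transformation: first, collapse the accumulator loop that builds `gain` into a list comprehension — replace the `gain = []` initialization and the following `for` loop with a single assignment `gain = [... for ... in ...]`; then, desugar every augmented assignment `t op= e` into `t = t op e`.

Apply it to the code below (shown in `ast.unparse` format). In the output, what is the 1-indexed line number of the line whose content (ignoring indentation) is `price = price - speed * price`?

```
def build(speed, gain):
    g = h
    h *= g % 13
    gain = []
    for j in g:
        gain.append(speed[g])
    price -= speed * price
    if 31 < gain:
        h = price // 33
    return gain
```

Transformed code:
def build(speed, gain):
    g = h
    h = h * (g % 13)
    gain = [speed[g] for j in g]
    price = price - speed * price
    if 31 < gain:
        h = price // 33
    return gain

5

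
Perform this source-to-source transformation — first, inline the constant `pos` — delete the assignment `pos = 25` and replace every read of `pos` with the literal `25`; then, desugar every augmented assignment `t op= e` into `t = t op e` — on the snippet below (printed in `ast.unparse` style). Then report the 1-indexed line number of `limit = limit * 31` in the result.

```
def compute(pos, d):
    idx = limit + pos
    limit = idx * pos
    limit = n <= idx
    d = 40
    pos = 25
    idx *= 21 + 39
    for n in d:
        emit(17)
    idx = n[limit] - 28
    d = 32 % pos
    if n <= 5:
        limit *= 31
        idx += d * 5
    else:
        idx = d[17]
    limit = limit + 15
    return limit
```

Transformed code:
def compute(pos, d):
    idx = limit + 25
    limit = idx * 25
    limit = n <= idx
    d = 40
    idx = idx * (21 + 39)
    for n in d:
        emit(17)
    idx = n[limit] - 28
    d = 32 % 25
    if n <= 5:
        limit = limit * 31
        idx = idx + d * 5
    else:
        idx = d[17]
    limit = limit + 15
    return limit

12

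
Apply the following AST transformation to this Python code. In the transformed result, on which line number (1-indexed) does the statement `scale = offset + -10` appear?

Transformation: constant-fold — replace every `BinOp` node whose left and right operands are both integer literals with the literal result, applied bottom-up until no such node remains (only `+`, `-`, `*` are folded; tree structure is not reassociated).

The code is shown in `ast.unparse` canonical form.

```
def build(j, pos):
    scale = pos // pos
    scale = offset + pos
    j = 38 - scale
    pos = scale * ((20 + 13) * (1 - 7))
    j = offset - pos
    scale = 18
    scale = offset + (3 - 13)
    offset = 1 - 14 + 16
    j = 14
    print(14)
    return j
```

Transformed code:
def build(j, pos):
    scale = pos // pos
    scale = offset + pos
    j = 38 - scale
    pos = scale * -198
    j = offset - pos
    scale = 18
    scale = offset + -10
    offset = 3
    j = 14
    print(14)
    return j

8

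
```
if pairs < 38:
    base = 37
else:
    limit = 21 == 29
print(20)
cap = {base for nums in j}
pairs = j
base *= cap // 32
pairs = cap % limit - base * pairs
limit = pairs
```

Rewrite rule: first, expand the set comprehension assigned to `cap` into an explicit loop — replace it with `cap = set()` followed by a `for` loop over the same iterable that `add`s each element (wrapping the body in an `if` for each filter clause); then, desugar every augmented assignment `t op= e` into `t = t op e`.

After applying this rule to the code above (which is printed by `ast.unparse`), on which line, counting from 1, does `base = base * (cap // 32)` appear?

10

Transformed code:
if pairs < 38:
    base = 37
else:
    limit = 21 == 29
print(20)
cap = set()
for nums in j:
    cap.add(base)
pairs = j
base = base * (cap // 32)
pairs = cap % limit - base * pairs
limit = pairs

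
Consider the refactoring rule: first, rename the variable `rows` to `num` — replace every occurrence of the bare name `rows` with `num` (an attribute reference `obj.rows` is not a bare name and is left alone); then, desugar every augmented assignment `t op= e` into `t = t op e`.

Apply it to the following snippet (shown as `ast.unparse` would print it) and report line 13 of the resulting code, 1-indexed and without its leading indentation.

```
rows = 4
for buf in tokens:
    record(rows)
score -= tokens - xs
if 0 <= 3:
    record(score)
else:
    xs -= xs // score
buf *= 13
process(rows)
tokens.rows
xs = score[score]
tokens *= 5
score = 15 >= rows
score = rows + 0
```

tokens = tokens * 5

Transformed code:
num = 4
for buf in tokens:
    record(num)
score = score - (tokens - xs)
if 0 <= 3:
    record(score)
else:
    xs = xs - xs // score
buf = buf * 13
process(num)
tokens.rows
xs = score[score]
tokens = tokens * 5
score = 15 >= num
score = num + 0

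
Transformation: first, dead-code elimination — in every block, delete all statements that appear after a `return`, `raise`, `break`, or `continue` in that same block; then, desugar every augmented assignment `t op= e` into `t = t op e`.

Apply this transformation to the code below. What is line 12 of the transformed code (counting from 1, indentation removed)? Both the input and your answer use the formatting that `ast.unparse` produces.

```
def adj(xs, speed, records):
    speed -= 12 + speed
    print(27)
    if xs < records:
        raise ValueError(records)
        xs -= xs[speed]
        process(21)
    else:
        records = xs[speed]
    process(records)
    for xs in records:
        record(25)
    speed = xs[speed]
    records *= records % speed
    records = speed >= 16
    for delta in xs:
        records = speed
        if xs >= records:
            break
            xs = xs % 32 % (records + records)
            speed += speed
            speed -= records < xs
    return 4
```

records = records * (records % speed)

Transformed code:
def adj(xs, speed, records):
    speed = speed - (12 + speed)
    print(27)
    if xs < records:
        raise ValueError(records)
    else:
        records = xs[speed]
    process(records)
    for xs in records:
        record(25)
    speed = xs[speed]
    records = records * (records % speed)
    records = speed >= 16
    for delta in xs:
        records = speed
        if xs >= records:
            break
    return 4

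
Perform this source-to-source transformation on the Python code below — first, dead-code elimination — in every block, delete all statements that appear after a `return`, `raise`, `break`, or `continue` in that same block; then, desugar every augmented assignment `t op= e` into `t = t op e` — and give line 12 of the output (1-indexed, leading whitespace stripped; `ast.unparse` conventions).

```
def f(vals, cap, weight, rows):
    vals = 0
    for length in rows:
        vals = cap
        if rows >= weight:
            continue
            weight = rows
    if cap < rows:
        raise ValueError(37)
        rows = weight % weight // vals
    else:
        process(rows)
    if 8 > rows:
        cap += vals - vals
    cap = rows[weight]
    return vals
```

cap = cap + (vals - vals)

Transformed code:
def f(vals, cap, weight, rows):
    vals = 0
    for length in rows:
        vals = cap
        if rows >= weight:
            continue
    if cap < rows:
        raise ValueError(37)
    else:
        process(rows)
    if 8 > rows:
        cap = cap + (vals - vals)
    cap = rows[weight]
    return vals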